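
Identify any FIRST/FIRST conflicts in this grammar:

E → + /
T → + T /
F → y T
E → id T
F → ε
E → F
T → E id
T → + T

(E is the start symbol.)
Yes. T → '+' T '/' / T → E id on { '+' }; T → '+' T '/' / T → '+' T on { '+' }; T → E id / T → '+' T on { '+' }

A FIRST/FIRST conflict occurs when two productions N → α and N → β for the same non-terminal have FIRST(α) ∩ FIRST(β) ≠ ∅ (with ε ∈ FIRST of a nullable right-hand side, so two nullable alternatives also conflict).

FIRST sets of the non-terminals at (or reachable through a nullable prefix from) the front of some alternative:
  FIRST(F) = { 'y', ε }
  FIRST(E) = { '+', 'id', 'y', ε }

Productions for E:
  E → + /: FIRST = { '+' }
  E → id T: FIRST = { 'id' }
  E → F: FIRST = { 'y', ε }
Productions for T:
  T → + T /: FIRST = { '+' }
  T → E id: FIRST = { '+', 'id', 'y' }
  T → + T: FIRST = { '+' }
Productions for F:
  F → y T: FIRST = { 'y' }
  F → ε: FIRST = { ε }

Conflict for T: T → + T / and T → E id
  Overlap: { '+' }
Conflict for T: T → + T / and T → + T
  Overlap: { '+' }
Conflict for T: T → E id and T → + T
  Overlap: { '+' }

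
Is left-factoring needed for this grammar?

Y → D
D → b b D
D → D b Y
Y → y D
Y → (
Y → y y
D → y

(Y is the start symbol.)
Left-factoring is needed when two productions for the same non-terminal
share a common prefix on the right-hand side.

Productions for Y:
  Y → D
  Y → y D
  Y → (
  Y → y y
Productions for D:
  D → b b D
  D → D b Y
  D → y

Found common prefix 'y' in productions for Y

Answer: Yes, Y has productions with common prefix 'y'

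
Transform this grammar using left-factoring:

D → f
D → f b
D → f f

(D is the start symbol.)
D → f D'
D' → ε
D' → b
D' → f

Left-factoring transforms A → αβ₁ | αβ₂ into A → αA' and A' → β₁ | β₂
(α is the longest common prefix among the alternatives). Repeat until
no nonterminal has two alternatives with a common prefix.

Round 1: D has alternatives sharing prefix 'f'. Introduce D': D → f D'
  Add: D' → ε
  Add: D' → b
  Add: D' → f

No remaining common prefixes — done.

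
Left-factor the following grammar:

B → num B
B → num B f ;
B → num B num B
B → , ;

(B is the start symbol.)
B → num B B'
B' → ε
B' → f ;
B' → num B
B → , ;

Left-factoring transforms A → αβ₁ | αβ₂ into A → αA' and A' → β₁ | β₂
(α is the longest common prefix among the alternatives). Repeat until
no nonterminal has two alternatives with a common prefix.

Round 1: B has alternatives sharing prefix 'num B'. Introduce B': B → num B B'
  Add: B' → ε
  Add: B' → f ;
  Add: B' → num B

No remaining common prefixes — done.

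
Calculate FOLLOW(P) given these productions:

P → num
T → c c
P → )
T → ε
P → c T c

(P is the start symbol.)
{ $ }

P is the start symbol, so $ ∈ FOLLOW(P).
P does not occur on any right-hand side.

Taking the union: FOLLOW(P) = { $ }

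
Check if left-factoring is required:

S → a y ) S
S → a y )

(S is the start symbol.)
Yes, S has productions with common prefix 'a y )'

Left-factoring is needed when two productions for the same non-terminal
share a common prefix on the right-hand side.

Productions for S:
  S → a y ) S
  S → a y )

Found common prefix 'a y )' in productions for S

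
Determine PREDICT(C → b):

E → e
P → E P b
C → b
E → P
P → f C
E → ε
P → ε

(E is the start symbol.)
PREDICT(C → b) = (FIRST(RHS) \ {ε}) ∪ (FOLLOW(C) if ε ∈ FIRST(RHS), i.e. RHS ⇒* ε)
FIRST(b) = { 'b' }
ε ∉ FIRST(b), so FOLLOW(C) is not added.
PREDICT(C → b) = { 'b' }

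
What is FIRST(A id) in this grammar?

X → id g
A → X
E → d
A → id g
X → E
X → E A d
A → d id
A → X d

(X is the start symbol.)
FIRST sets of the non-terminals involved (from the grammar, by fixed-point iteration):
  FIRST(A) = { 'd', 'id' }

To compute FIRST(A id), process the symbols left to right:
Symbol A is a non-terminal. Add FIRST(A) \ {ε} = { 'd', 'id' }
A is not nullable (ε ∉ FIRST(A)), so stop here.
FIRST(A id) = { 'd', 'id' }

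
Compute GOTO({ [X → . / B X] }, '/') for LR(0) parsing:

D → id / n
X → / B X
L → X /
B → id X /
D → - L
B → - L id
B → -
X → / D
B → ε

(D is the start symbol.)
GOTO(I, '/') = CLOSURE({ [A → αX.β] : [A → α.Xβ] ∈ I, X = '/' })

Items with dot before '/', with the dot advanced:
  [X → . / B X] → [X → / . B X]
Closure of the advanced items:
  [X → / . B X] has the dot before B: add [B → . id X /], [B → . - L id], [B → . -], [B → .]

GOTO = { [B → . - L id], [B → . -], [B → . id X /], [B → .], [X → / . B X] }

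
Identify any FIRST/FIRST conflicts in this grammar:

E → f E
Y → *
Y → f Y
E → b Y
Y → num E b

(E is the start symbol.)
A FIRST/FIRST conflict occurs when two productions N → α and N → β for the same non-terminal have FIRST(α) ∩ FIRST(β) ≠ ∅ (with ε ∈ FIRST of a nullable right-hand side, so two nullable alternatives also conflict).

Productions for E:
  E → f E: FIRST = { 'f' }
  E → b Y: FIRST = { 'b' }
Productions for Y:
  Y → *: FIRST = { '*' }
  Y → f Y: FIRST = { 'f' }
  Y → num E b: FIRST = { 'num' }

All alternatives of each non-terminal have pairwise disjoint FIRST sets.

Answer: No FIRST/FIRST conflicts.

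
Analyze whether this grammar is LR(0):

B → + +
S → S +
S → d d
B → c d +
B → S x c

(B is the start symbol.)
A grammar is LR(0) if no state in the canonical LR(0) collection has:
  - both a shift item (dot before a terminal) and a complete item (shift-reduce conflict), or
  - two or more complete items (reduce-reduce conflict; the accept item [B' → B .] counts as a complete item here).

Augment with B' → B and build the canonical LR(0) collection (I0 = CLOSURE({[B' → . B]}), then GOTO on every symbol after a dot until no new states appear). It has 13 states:
  I0: { [B → . + +], [B → . S x c], [B → . c d +], [B' → . B], [S → . S +], [S → . d d] }  — shift
  I1: { [B → + . +] }  — shift
  I2: { [B' → B .] }  — accept
  I3: { [B → S . x c], [S → S . +] }  — shift
  I4: { [B → c . d +] }  — shift
  I5: { [S → d . d] }  — shift
  I6: { [S → d d .] }  — reduce
  I7: { [B → c d . +] }  — shift
  I8: { [B → c d + .] }  — reduce
  I9: { [S → S + .] }  — reduce
  I10: { [B → S x . c] }  — shift
  I11: { [B → S x c .] }  — reduce
  I12: { [B → + + .] }  — reduce

Every state is either a pure shift/goto state or contains exactly one complete item and nothing to shift — no conflicts. The grammar is LR(0).

Answer: Yes, the grammar is LR(0)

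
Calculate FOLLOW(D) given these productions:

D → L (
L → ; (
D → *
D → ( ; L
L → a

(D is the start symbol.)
{ $ }

To compute FOLLOW(D), find every occurrence of D on a right-hand side N → α D β: add FIRST(β) \ {ε}, and if β is empty or nullable also add FOLLOW(N). Iterate to a fixed point.

D is the start symbol, so $ ∈ FOLLOW(D).
D does not occur on any right-hand side.

Taking the union: FOLLOW(D) = { $ }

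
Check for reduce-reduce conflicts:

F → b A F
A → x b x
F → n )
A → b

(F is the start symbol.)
No reduce-reduce conflicts

A reduce-reduce conflict occurs when an LR(0) state has two complete items [A → α .] and [B → β .] — both call for a reduction, and with no lookahead the parser cannot choose between them.

Augment with F' → F and build the canonical LR(0) collection (I0 = CLOSURE({[F' → . F]}), then GOTO on every symbol after a dot until no new states appear). It has 11 states:
  I0: { [F → . b A F], [F → . n )], [F' → . F] }  — shift
  I1: { [F' → F .] }  — accept
  I2: { [A → . b], [A → . x b x], [F → b . A F] }  — shift
  I3: { [F → n . )] }  — shift
  I4: { [F → n ) .] }  — reduce
  I5: { [F → . b A F], [F → . n )], [F → b A . F] }  — shift
  I6: { [A → b .] }  — reduce
  I7: { [A → x . b x] }  — shift
  I8: { [A → x b . x] }  — shift
  I9: { [A → x b x .] }  — reduce
  I10: { [F → b A F .] }  — reduce

No state contains more than one complete item.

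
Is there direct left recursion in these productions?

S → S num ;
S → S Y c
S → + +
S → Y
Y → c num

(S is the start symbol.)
Yes, S is left-recursive

Direct left recursion occurs when N → N α for some non-terminal N (the right-hand side begins with the left-hand side itself).

S → S num ;: LEFT RECURSIVE (starts with S)
S → S Y c: LEFT RECURSIVE (starts with S)
S → + +: starts with '+'
S → Y: starts with Y
Y → c num: starts with c

The grammar has direct left recursion on: S.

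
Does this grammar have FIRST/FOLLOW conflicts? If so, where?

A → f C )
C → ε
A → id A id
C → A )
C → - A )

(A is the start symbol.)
A FIRST/FOLLOW conflict occurs when a non-terminal N has a nullable alternative N → β (β ⇒* ε) and another alternative N → α with FIRST(α) ∩ FOLLOW(N) ≠ ∅: on such a lookahead the parser cannot decide between expanding α and letting N vanish via β.

Nullable non-terminals: C.
FIRST sets used below: FIRST(A) = { 'f', 'id' }

C: nullable alternative(s) C → ε; FOLLOW(C) = { ')' }
  C → ε: FIRST \ {ε} = { } — this is the only nullable alternative, skip
  C → A ): FIRST \ {ε} = { 'f', 'id' } — disjoint from FOLLOW(C)
  C → - A ): FIRST \ {ε} = { '-' } — disjoint from FOLLOW(C)

A has no nullable alternative, so no FIRST/FOLLOW check is needed there.

No FIRST/FOLLOW conflicts found.

Answer: No FIRST/FOLLOW conflicts.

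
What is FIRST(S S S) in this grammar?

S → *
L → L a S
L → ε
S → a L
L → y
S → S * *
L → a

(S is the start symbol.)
FIRST sets of the non-terminals involved (from the grammar, by fixed-point iteration):
  FIRST(S) = { '*', 'a' }

To compute FIRST(S S S), process the symbols left to right:
Symbol S is a non-terminal. Add FIRST(S) \ {ε} = { '*', 'a' }
S is not nullable (ε ∉ FIRST(S)), so stop here.
FIRST(S S S) = { '*', 'a' }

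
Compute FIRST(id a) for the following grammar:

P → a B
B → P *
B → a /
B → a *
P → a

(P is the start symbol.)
To compute FIRST(id a), process the symbols left to right:
Symbol id is a terminal. Add 'id' and stop.
FIRST(id a) = { 'id' }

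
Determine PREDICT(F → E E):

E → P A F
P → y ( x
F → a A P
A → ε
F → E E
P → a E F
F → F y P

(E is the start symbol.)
{ 'a', 'y' }

PREDICT(F → E E) = (FIRST(RHS) \ {ε}) ∪ (FOLLOW(F) if ε ∈ FIRST(RHS), i.e. RHS ⇒* ε)
FIRST(E) = { 'a', 'y' }
FIRST(E E) = { 'a', 'y' }
ε ∉ FIRST(E E), so FOLLOW(F) is not added.
PREDICT(F → E E) = { 'a', 'y' }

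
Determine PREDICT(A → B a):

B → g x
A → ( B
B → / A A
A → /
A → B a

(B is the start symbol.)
PREDICT(A → B a) = (FIRST(RHS) \ {ε}) ∪ (FOLLOW(A) if ε ∈ FIRST(RHS), i.e. RHS ⇒* ε)
FIRST(B) = { '/', 'g' }
FIRST(B a) = { '/', 'g' }
ε ∉ FIRST(B a), so FOLLOW(A) is not added.
PREDICT(A → B a) = { '/', 'g' }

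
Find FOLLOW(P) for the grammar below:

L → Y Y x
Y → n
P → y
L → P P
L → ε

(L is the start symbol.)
In L → P P: P is followed by P, add FIRST(P) \ {ε} = { 'y' }
In L → P P: P is at the end, add FOLLOW(L)

The FOLLOW sets referred to above (computed the same way, to a fixed point):
  FOLLOW(L) = { $ }

Taking the union: FOLLOW(P) = { $, 'y' }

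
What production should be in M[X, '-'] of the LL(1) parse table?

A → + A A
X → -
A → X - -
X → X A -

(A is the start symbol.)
X → -, X → X A -

To find M[X, '-'], we find productions for X where '-' is in the predict set (PREDICT(N → α) = (FIRST(α) \ {ε}) ∪ (FOLLOW(N) if α ⇒* ε)).

Relevant sets:
  FIRST(X) = { '-' }

X → -: PREDICT = { '-' }
  '-' is in predict set, so this production goes in M[X, '-']
X → X A -: PREDICT = { '-' }
  '-' is in predict set, so this production goes in M[X, '-']

M[X, '-'] = X → -, X → X A -  (a multiply-defined cell — the grammar is not LL(1))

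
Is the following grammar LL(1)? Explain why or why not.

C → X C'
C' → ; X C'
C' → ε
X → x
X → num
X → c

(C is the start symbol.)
Yes, the grammar is LL(1).

Relevant sets:
  FOLLOW(C') = { $ }

For C':
  PREDICT(C' → ';' X C') = { ';' }
  PREDICT(C' → ε) = { $ }
For X:
  PREDICT(X → x) = { 'x' }
  PREDICT(X → num) = { 'num' }
  PREDICT(X → c) = { 'c' }
C has a single production, so nothing to check there.

All predict sets are disjoint. The grammar IS LL(1).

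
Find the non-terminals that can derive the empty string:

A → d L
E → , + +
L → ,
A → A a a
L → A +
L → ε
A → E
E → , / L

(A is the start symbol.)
A non-terminal is nullable if it can derive ε (the empty string): either it has an ε-production, or it has a production whose right-hand side consists entirely of nullable non-terminals.

ε-productions: L → ε
So L is immediately nullable.
No further non-terminal can be added: every production for the remaining non-terminals contains a terminal or a non-nullable non-terminal.
Nullable = { 'L' }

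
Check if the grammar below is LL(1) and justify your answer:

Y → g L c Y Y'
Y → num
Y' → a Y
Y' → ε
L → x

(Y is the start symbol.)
A grammar is LL(1) if for each non-terminal N with multiple productions, the predict sets of those productions are pairwise disjoint, where PREDICT(N → α) = (FIRST(α) \ {ε}) ∪ (FOLLOW(N) if α ⇒* ε).

Relevant sets:
  FOLLOW(Y') = { $, 'a' }

For Y:
  PREDICT(Y → g L c Y Y') = { 'g' }
  PREDICT(Y → num) = { 'num' }
For Y':
  PREDICT(Y' → a Y) = { 'a' }
  PREDICT(Y' → ε) = { $, 'a' }
L has a single production, so nothing to check there.

Conflict found: Predict set conflict for Y': { 'a' }
The grammar is NOT LL(1).

Answer: No. Predict set conflict for Y': { 'a' }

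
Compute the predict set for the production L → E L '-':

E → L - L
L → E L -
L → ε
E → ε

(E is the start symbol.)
PREDICT(L → E L '-') = (FIRST(RHS) \ {ε}) ∪ (FOLLOW(L) if ε ∈ FIRST(RHS), i.e. RHS ⇒* ε)
FIRST(E) = { '-', ε }
FIRST(L) = { '-', ε }
FIRST(E L '-') = { '-' }
ε ∉ FIRST(E L '-'), so FOLLOW(L) is not added.
PREDICT(L → E L '-') = { '-' }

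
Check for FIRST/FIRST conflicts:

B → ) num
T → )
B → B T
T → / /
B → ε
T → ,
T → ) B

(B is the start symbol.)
Yes. B → ')' num / B → B T on { ')' }; T → ')' / T → ')' B on { ')' }

A FIRST/FIRST conflict occurs when two productions N → α and N → β for the same non-terminal have FIRST(α) ∩ FIRST(β) ≠ ∅ (with ε ∈ FIRST of a nullable right-hand side, so two nullable alternatives also conflict).

FIRST sets of the non-terminals at (or reachable through a nullable prefix from) the front of some alternative:
  FIRST(B) = { ')', ',', '/', ε }
  FIRST(T) = { ')', ',', '/' }

Productions for B:
  B → ) num: FIRST = { ')' }
  B → B T: FIRST = { ')', ',', '/' }
  B → ε: FIRST = { ε }
Productions for T:
  T → ): FIRST = { ')' }
  T → / /: FIRST = { '/' }
  T → ,: FIRST = { ',' }
  T → ) B: FIRST = { ')' }

Conflict for B: B → ) num and B → B T
  Overlap: { ')' }
Conflict for T: T → ) and T → ) B
  Overlap: { ')' }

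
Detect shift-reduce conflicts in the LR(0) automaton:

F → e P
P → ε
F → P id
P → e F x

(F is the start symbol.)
A shift-reduce conflict occurs when an LR(0) state has both:
  - a complete (reduce) item [A → α .] (dot at the end), and
  - a shift item [B → β . c γ] (dot before a terminal).

Augment with F' → F and build the canonical LR(0) collection (I0 = CLOSURE({[F' → . F]}), then GOTO on every symbol after a dot until no new states appear). It has 8 states:
  I0: { [F → . P id], [F → . e P], [F' → . F], [P → . e F x], [P → .] }  — shift, reduce
  I1: { [F' → F .] }  — accept
  I2: { [F → P . id] }  — shift
  I3: { [F → . P id], [F → . e P], [F → e . P], [P → . e F x], [P → .], [P → e . F x] }  — shift, reduce
  I4: { [P → e F . x] }  — shift
  I5: { [F → P . id], [F → e P .] }  — shift, reduce
  I6: { [F → P id .] }  — reduce
  I7: { [P → e F x .] }  — reduce

I0 contains reduce item [P → .] and shift items [F → . e P], [P → . e F x] — shift-reduce conflict.
I3 contains reduce item [P → .] and shift items [F → . e P], [P → . e F x] — shift-reduce conflict.
I5 contains reduce item [F → e P .] and shift item [F → P . id] — shift-reduce conflict.

Answer: Yes — I0: [P → .] vs [F → . e P]; I3: [P → .] vs [F → . e P]; I5: [F → e P .] vs [F → P . id]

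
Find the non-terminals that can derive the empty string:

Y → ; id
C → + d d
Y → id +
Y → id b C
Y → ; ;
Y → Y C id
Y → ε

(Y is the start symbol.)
A non-terminal is nullable if it can derive ε (the empty string): either it has an ε-production, or it has a production whose right-hand side consists entirely of nullable non-terminals.

ε-productions: Y → ε
So Y is immediately nullable.
No further non-terminal can be added: every production for the remaining non-terminals contains a terminal or a non-nullable non-terminal.
Nullable = { 'Y' }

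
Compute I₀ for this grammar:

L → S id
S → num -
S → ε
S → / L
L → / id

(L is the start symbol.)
{ [L → . / id], [L → . S id], [L' → . L], [S → . / L], [S → . num -], [S → .] }

First, augment the grammar with L' → L
I₀ = CLOSURE({ [L' → . L] }):
  [L' → . L] has the dot before L: add [L → . S id], [L → . / id]
  [L → . S id] has the dot before S: add [S → . num -], [S → .], [S → . / L]
No further items can be added.

I₀ = { [L → . / id], [L → . S id], [L' → . L], [S → . / L], [S → . num -], [S → .] }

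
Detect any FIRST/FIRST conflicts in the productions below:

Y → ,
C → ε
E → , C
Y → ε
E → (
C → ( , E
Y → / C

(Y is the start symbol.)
No FIRST/FIRST conflicts.

Productions for Y:
  Y → ,: FIRST = { ',' }
  Y → ε: FIRST = { ε }
  Y → / C: FIRST = { '/' }
Productions for C:
  C → ε: FIRST = { ε }
  C → ( , E: FIRST = { '(' }
Productions for E:
  E → , C: FIRST = { ',' }
  E → (: FIRST = { '(' }

All alternatives of each non-terminal have pairwise disjoint FIRST sets.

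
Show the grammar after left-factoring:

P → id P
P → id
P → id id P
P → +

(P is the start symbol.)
Left-factoring transforms A → αβ₁ | αβ₂ into A → αA' and A' → β₁ | β₂
(α is the longest common prefix among the alternatives). Repeat until
no nonterminal has two alternatives with a common prefix.

Round 1: P has alternatives sharing prefix 'id'. Introduce P': P → id P'
  Add: P' → P
  Add: P' → ε
  Add: P' → id P

No remaining common prefixes — done.

Resulting grammar:
P → id P'
P' → P
P' → ε
P' → id P
P → +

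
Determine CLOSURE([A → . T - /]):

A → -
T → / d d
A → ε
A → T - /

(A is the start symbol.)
To compute CLOSURE, for each item [A → α.Bβ] where B is a non-terminal, add [B → .γ] for all productions B → γ; repeat for the newly added items until nothing changes.

Start with: [A → . T - /]
  [A → . T - /] has the dot before T: add [T → . / d d]
No further items can be added.

CLOSURE = { [A → . T - /], [T → . / d d] }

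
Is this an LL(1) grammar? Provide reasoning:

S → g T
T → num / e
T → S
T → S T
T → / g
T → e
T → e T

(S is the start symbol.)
A grammar is LL(1) if for each non-terminal N with multiple productions, the predict sets of those productions are pairwise disjoint, where PREDICT(N → α) = (FIRST(α) \ {ε}) ∪ (FOLLOW(N) if α ⇒* ε).

Relevant sets:
  FIRST(S) = { 'g' }

For T:
  PREDICT(T → num '/' e) = { 'num' }
  PREDICT(T → S) = { 'g' }
  PREDICT(T → S T) = { 'g' }
  PREDICT(T → '/' g) = { '/' }
  PREDICT(T → e) = { 'e' }
  PREDICT(T → e T) = { 'e' }
S has a single production, so nothing to check there.

Conflict found: Predict set conflict for T: { 'g' }
The grammar is NOT LL(1).

Answer: No. Predict set conflict for T: { 'g' }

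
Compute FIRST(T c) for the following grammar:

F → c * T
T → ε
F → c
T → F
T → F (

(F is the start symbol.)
FIRST sets of the non-terminals involved (from the grammar, by fixed-point iteration):
  FIRST(T) = { 'c', ε }

To compute FIRST(T c), process the symbols left to right:
Symbol T is a non-terminal. Add FIRST(T) \ {ε} = { 'c' }
T is nullable (ε ∈ FIRST(T)), continue to the next symbol.
Symbol c is a terminal. Add 'c' and stop.
FIRST(T c) = { 'c' }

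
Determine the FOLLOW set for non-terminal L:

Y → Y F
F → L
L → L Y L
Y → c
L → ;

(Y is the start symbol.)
To compute FOLLOW(L), find every occurrence of L on a right-hand side N → α L β: add FIRST(β) \ {ε}, and if β is empty or nullable also add FOLLOW(N). Iterate to a fixed point.

In F → L: L is at the end, add FOLLOW(F)
In L → L Y L: L is followed by Y L, add FIRST(Y L) \ {ε} = { 'c' }
In L → L Y L: L is at the end; this adds FOLLOW(L) to itself — nothing new

The FOLLOW sets referred to above (computed the same way, to a fixed point):
  FOLLOW(F) = { $, ';' }

Taking the union: FOLLOW(L) = { $, ';', 'c' }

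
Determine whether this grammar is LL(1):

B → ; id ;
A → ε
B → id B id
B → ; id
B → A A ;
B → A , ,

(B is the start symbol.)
Relevant sets:
  FIRST(A) = { ε }

For B:
  PREDICT(B → ';' id ';') = { ';' }
  PREDICT(B → id B id) = { 'id' }
  PREDICT(B → ';' id) = { ';' }
  PREDICT(B → A A ';') = { ';' }
  PREDICT(B → A ',' ',') = { ',' }
A has a single production, so nothing to check there.

Conflict found: Predict set conflict for B: { ';' }
The grammar is NOT LL(1).

Answer: No. Predict set conflict for B: { ';' }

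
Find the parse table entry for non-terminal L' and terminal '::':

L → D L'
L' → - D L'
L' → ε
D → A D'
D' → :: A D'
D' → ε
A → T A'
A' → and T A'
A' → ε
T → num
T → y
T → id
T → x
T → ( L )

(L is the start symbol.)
To find M[L', '::'], we find productions for L' where '::' is in the predict set (PREDICT(N → α) = (FIRST(α) \ {ε}) ∪ (FOLLOW(N) if α ⇒* ε)).

Relevant sets:
  FOLLOW(L') = { $, ')' }

L' → - D L': PREDICT = { '-' }
L' → ε: PREDICT = { $, ')' }

M[L', '::'] is empty (no production applies)

Answer: Empty (error entry)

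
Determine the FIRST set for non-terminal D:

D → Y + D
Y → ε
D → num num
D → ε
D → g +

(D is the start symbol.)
To compute FIRST(D), examine every production with D on the left-hand side, reading each right-hand side left to right until a non-nullable symbol is reached.

FIRST sets of the other non-terminals involved (by the same procedure, iterated to a fixed point):
  FIRST(Y) = { ε }

From D → Y + D:
  - Y is a non-terminal: add FIRST(Y) \ {ε} = { }
    Y is nullable, so continue to the next symbol
  - '+' is a terminal: add '+' and stop
From D → num num:
  - num is a terminal: add 'num' and stop
From D → ε:
  - ε-production, so ε ∈ FIRST(D)
From D → g +:
  - g is a terminal: add 'g' and stop

Collecting: FIRST(D) = { '+', 'g', 'num', ε }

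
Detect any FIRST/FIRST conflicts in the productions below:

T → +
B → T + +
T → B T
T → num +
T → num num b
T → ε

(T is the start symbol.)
FIRST sets of the non-terminals at (or reachable through a nullable prefix from) the front of some alternative:
  FIRST(B) = { '+', 'num' }

Productions for T:
  T → +: FIRST = { '+' }
  T → B T: FIRST = { '+', 'num' }
  T → num +: FIRST = { 'num' }
  T → num num b: FIRST = { 'num' }
  T → ε: FIRST = { ε }
B has only one production, so no FIRST/FIRST conflict is possible there.

Conflict for T: T → + and T → B T
  Overlap: { '+' }
Conflict for T: T → B T and T → num +
  Overlap: { 'num' }
Conflict for T: T → B T and T → num num b
  Overlap: { 'num' }
Conflict for T: T → num + and T → num num b
  Overlap: { 'num' }

Answer: Yes. T → '+' / T → B T on { '+' }; T → B T / T → num '+' on { 'num' }; T → B T / T → num num b on { 'num' }; T → num '+' / T → num num b on { 'num' }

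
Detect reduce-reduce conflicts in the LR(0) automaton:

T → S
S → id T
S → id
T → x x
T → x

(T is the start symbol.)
A reduce-reduce conflict occurs when an LR(0) state has two complete items [A → α .] and [B → β .] — both call for a reduction, and with no lookahead the parser cannot choose between them.

Augment with T' → T and build the canonical LR(0) collection (I0 = CLOSURE({[T' → . T]}), then GOTO on every symbol after a dot until no new states appear). It has 7 states:
  I0: { [S → . id T], [S → . id], [T → . S], [T → . x x], [T → . x], [T' → . T] }  — shift
  I1: { [T → S .] }  — reduce
  I2: { [T' → T .] }  — accept
  I3: { [S → . id T], [S → . id], [S → id . T], [S → id .], [T → . S], [T → . x x], [T → . x] }  — shift, reduce
  I4: { [T → x . x], [T → x .] }  — shift, reduce
  I5: { [T → x x .] }  — reduce
  I6: { [S → id T .] }  — reduce

No state contains more than one complete item.

Answer: No reduce-reduce conflicts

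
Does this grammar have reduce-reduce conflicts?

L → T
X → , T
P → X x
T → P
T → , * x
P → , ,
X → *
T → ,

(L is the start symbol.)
A reduce-reduce conflict occurs when an LR(0) state has two complete items [A → α .] and [B → β .] — both call for a reduction, and with no lookahead the parser cannot choose between them.

Augment with L' → L and build the canonical LR(0) collection (I0 = CLOSURE({[L' → . L]}), then GOTO on every symbol after a dot until no new states appear). It has 12 states:
  I0: { [L → . T], [L' → . L], [P → . , ,], [P → . X x], [T → . , * x], [T → . ,], [T → . P], [X → . *], [X → . , T] }  — shift
  I1: { [X → * .] }  — reduce
  I2: { [P → , . ,], [P → . , ,], [P → . X x], [T → , . * x], [T → , .], [T → . , * x], [T → . ,], [T → . P], [X → , . T], [X → . *], [X → . , T] }  — shift, reduce
  I3: { [L' → L .] }  — accept
  I4: { [T → P .] }  — reduce
  I5: { [L → T .] }  — reduce
  I6: { [P → X . x] }  — shift
  I7: { [P → X x .] }  — reduce
  I8: { [T → , * . x], [X → * .] }  — shift, reduce
  I9: { [P → , , .], [P → , . ,], [P → . , ,], [P → . X x], [T → , . * x], [T → , .], [T → . , * x], [T → . ,], [T → . P], [X → , . T], [X → . *], [X → . , T] }  — shift, 2 reduces
  I10: { [X → , T .] }  — reduce
  I11: { [T → , * x .] }  — reduce

I9 contains complete items [P → , , .], [T → , .] — reduce-reduce conflict.

Answer: Yes — I9: [P → , , .] vs [T → , .]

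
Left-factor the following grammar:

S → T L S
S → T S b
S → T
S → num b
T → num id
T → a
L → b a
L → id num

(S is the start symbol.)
Left-factoring transforms A → αβ₁ | αβ₂ into A → αA' and A' → β₁ | β₂
(α is the longest common prefix among the alternatives). Repeat until
no nonterminal has two alternatives with a common prefix.

Round 1: S has alternatives sharing prefix 'T'. Introduce S': S → T S'
  Add: S' → L S
  Add: S' → S b
  Add: S' → ε

No remaining common prefixes — done.

Resulting grammar:
S → T S'
S' → L S
S' → S b
S' → ε
S → num b
T → num id
T → a
L → b a
L → id num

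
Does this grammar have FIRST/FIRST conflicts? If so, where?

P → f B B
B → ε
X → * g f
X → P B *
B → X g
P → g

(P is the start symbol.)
A FIRST/FIRST conflict occurs when two productions N → α and N → β for the same non-terminal have FIRST(α) ∩ FIRST(β) ≠ ∅ (with ε ∈ FIRST of a nullable right-hand side, so two nullable alternatives also conflict).

FIRST sets of the non-terminals at (or reachable through a nullable prefix from) the front of some alternative:
  FIRST(X) = { '*', 'f', 'g' }
  FIRST(P) = { 'f', 'g' }

Productions for P:
  P → f B B: FIRST = { 'f' }
  P → g: FIRST = { 'g' }
Productions for B:
  B → ε: FIRST = { ε }
  B → X g: FIRST = { '*', 'f', 'g' }
Productions for X:
  X → * g f: FIRST = { '*' }
  X → P B *: FIRST = { 'f', 'g' }

All alternatives of each non-terminal have pairwise disjoint FIRST sets.

Answer: No FIRST/FIRST conflicts.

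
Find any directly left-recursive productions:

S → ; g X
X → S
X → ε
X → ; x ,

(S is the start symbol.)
Direct left recursion occurs when N → N α for some non-terminal N (the right-hand side begins with the left-hand side itself).

S → ; g X: starts with ';'
X → S: starts with S
X → ε: starts with ε
X → ; x ,: starts with ';'

No direct left recursion found.

Answer: No direct left recursion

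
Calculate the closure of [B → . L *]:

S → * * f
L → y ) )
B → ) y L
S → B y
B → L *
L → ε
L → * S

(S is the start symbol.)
{ [B → . L *], [L → . * S], [L → . y ) )], [L → .] }

Start with: [B → . L *]
  [B → . L *] has the dot before L: add [L → . y ) )], [L → .], [L → . * S]
No further items can be added.

CLOSURE = { [B → . L *], [L → . * S], [L → . y ) )], [L → .] }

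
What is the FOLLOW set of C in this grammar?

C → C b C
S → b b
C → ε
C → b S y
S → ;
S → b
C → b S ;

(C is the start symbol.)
{ $, 'b' }

To compute FOLLOW(C), find every occurrence of C on a right-hand side N → α C β: add FIRST(β) \ {ε}, and if β is empty or nullable also add FOLLOW(N). Iterate to a fixed point.

C is the start symbol, so $ ∈ FOLLOW(C).
In C → C b C: C is followed by b C, add FIRST(b C) \ {ε} = { 'b' }
In C → C b C: C is at the end; this adds FOLLOW(C) to itself — nothing new

Taking the union: FOLLOW(C) = { $, 'b' }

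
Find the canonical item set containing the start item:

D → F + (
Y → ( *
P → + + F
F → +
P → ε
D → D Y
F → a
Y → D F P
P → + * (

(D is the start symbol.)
First, augment the grammar with D' → D
I₀ = CLOSURE({ [D' → . D] }):
  [D' → . D] has the dot before D: add [D → . F + (], [D → . D Y]
  [D → . F + (] has the dot before F: add [F → . +], [F → . a]
No further items can be added.

I₀ = { [D → . D Y], [D → . F + (], [D' → . D], [F → . +], [F → . a] }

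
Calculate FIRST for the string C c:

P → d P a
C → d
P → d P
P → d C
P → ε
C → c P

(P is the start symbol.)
FIRST sets of the non-terminals involved (from the grammar, by fixed-point iteration):
  FIRST(C) = { 'c', 'd' }

To compute FIRST(C c), process the symbols left to right:
Symbol C is a non-terminal. Add FIRST(C) \ {ε} = { 'c', 'd' }
C is not nullable (ε ∉ FIRST(C)), so stop here.
FIRST(C c) = { 'c', 'd' }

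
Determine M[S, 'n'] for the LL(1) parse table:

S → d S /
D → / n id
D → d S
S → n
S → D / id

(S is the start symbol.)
To find M[S, 'n'], we find productions for S where 'n' is in the predict set (PREDICT(N → α) = (FIRST(α) \ {ε}) ∪ (FOLLOW(N) if α ⇒* ε)).

Relevant sets:
  FIRST(D) = { '/', 'd' }

S → d S /: PREDICT = { 'd' }
S → n: PREDICT = { 'n' }
  'n' is in predict set, so this production goes in M[S, 'n']
S → D / id: PREDICT = { '/', 'd' }

M[S, 'n'] = S → n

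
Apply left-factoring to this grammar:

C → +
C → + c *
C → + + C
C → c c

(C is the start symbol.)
C → + C'
C' → ε
C' → c *
C' → + C
C → c c

Left-factoring transforms A → αβ₁ | αβ₂ into A → αA' and A' → β₁ | β₂
(α is the longest common prefix among the alternatives). Repeat until
no nonterminal has two alternatives with a common prefix.

Round 1: C has alternatives sharing prefix '+'. Introduce C': C → + C'
  Add: C' → ε
  Add: C' → c *
  Add: C' → + C

No remaining common prefixes — done.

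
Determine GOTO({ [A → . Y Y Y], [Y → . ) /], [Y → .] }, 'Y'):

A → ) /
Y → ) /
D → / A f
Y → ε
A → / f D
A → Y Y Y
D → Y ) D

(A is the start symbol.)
{ [A → Y . Y Y], [Y → . ) /], [Y → .] }

GOTO(I, 'Y') = CLOSURE({ [A → αX.β] : [A → α.Xβ] ∈ I, X = 'Y' })

Items with dot before 'Y', with the dot advanced:
  [A → . Y Y Y] → [A → Y . Y Y]
Closure of the advanced items:
  [A → Y . Y Y] has the dot before Y: add [Y → . ) /], [Y → .]

GOTO = { [A → Y . Y Y], [Y → . ) /], [Y → .] }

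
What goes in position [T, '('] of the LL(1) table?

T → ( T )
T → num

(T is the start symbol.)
T → ( T )

To find M[T, '('], we find productions for T where '(' is in the predict set (PREDICT(N → α) = (FIRST(α) \ {ε}) ∪ (FOLLOW(N) if α ⇒* ε)).

T → ( T ): PREDICT = { '(' }
  '(' is in predict set, so this production goes in M[T, '(']
T → num: PREDICT = { 'num' }

M[T, '('] = T → ( T )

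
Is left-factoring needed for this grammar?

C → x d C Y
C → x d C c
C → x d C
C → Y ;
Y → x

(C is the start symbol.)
Yes, C has productions with common prefix 'x d C'

Left-factoring is needed when two productions for the same non-terminal
share a common prefix on the right-hand side.

Productions for C:
  C → x d C Y
  C → x d C c
  C → x d C
  C → Y ;

Found common prefix 'x d C' in productions for C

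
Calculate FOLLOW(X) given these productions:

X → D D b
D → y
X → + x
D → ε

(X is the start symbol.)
To compute FOLLOW(X), find every occurrence of X on a right-hand side N → α X β: add FIRST(β) \ {ε}, and if β is empty or nullable also add FOLLOW(N). Iterate to a fixed point.

X is the start symbol, so $ ∈ FOLLOW(X).
X does not occur on any right-hand side.

Taking the union: FOLLOW(X) = { $ }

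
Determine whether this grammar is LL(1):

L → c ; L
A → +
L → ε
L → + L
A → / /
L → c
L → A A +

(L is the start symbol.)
No. Predict set conflict for L: { 'c' }

A grammar is LL(1) if for each non-terminal N with multiple productions, the predict sets of those productions are pairwise disjoint, where PREDICT(N → α) = (FIRST(α) \ {ε}) ∪ (FOLLOW(N) if α ⇒* ε).

Relevant sets:
  FIRST(A) = { '+', '/' }
  FOLLOW(L) = { $ }

For L:
  PREDICT(L → c ';' L) = { 'c' }
  PREDICT(L → ε) = { $ }
  PREDICT(L → '+' L) = { '+' }
  PREDICT(L → c) = { 'c' }
  PREDICT(L → A A '+') = { '+', '/' }
For A:
  PREDICT(A → '+') = { '+' }
  PREDICT(A → '/' '/') = { '/' }

Conflict found: Predict set conflict for L: { 'c' }
The grammar is NOT LL(1).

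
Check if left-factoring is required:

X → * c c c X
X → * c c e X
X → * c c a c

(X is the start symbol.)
Left-factoring is needed when two productions for the same non-terminal
share a common prefix on the right-hand side.

Productions for X:
  X → * c c c X
  X → * c c e X
  X → * c c a c

Found common prefix '* c c' in productions for X

Answer: Yes, X has productions with common prefix '* c c'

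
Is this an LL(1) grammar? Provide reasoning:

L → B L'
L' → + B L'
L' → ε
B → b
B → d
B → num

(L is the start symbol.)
Yes, the grammar is LL(1).

A grammar is LL(1) if for each non-terminal N with multiple productions, the predict sets of those productions are pairwise disjoint, where PREDICT(N → α) = (FIRST(α) \ {ε}) ∪ (FOLLOW(N) if α ⇒* ε).

Relevant sets:
  FOLLOW(L') = { $ }

For L':
  PREDICT(L' → '+' B L') = { '+' }
  PREDICT(L' → ε) = { $ }
For B:
  PREDICT(B → b) = { 'b' }
  PREDICT(B → d) = { 'd' }
  PREDICT(B → num) = { 'num' }
L has a single production, so nothing to check there.

All predict sets are disjoint. The grammar IS LL(1).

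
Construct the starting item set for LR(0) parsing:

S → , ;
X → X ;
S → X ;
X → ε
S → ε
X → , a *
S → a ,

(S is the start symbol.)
{ [S → . , ;], [S → . X ;], [S → . a ,], [S → .], [S' → . S], [X → . , a *], [X → . X ;], [X → .] }

First, augment the grammar with S' → S
I₀ = CLOSURE({ [S' → . S] }):
  [S' → . S] has the dot before S: add [S → . , ;], [S → . X ;], [S → .], [S → . a ,]
  [S → . X ;] has the dot before X: add [X → . X ;], [X → .], [X → . , a *]
No further items can be added.

I₀ = { [S → . , ;], [S → . X ;], [S → . a ,], [S → .], [S' → . S], [X → . , a *], [X → . X ;], [X → .] }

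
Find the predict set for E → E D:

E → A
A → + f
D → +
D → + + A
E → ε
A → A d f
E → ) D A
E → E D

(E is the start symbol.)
PREDICT(E → E D) = (FIRST(RHS) \ {ε}) ∪ (FOLLOW(E) if ε ∈ FIRST(RHS), i.e. RHS ⇒* ε)
FIRST(E) = { ')', '+', ε }
FIRST(D) = { '+' }
FIRST(E D) = { ')', '+' }
ε ∉ FIRST(E D), so FOLLOW(E) is not added.
PREDICT(E → E D) = { ')', '+' }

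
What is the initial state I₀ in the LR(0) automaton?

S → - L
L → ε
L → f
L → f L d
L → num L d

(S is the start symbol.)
{ [S → . - L], [S' → . S] }

First, augment the grammar with S' → S
I₀ = CLOSURE({ [S' → . S] }):
  [S' → . S] has the dot before S: add [S → . - L]
No further items can be added.

I₀ = { [S → . - L], [S' → . S] }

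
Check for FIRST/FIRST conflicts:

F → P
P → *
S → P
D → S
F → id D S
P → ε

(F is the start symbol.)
A FIRST/FIRST conflict occurs when two productions N → α and N → β for the same non-terminal have FIRST(α) ∩ FIRST(β) ≠ ∅ (with ε ∈ FIRST of a nullable right-hand side, so two nullable alternatives also conflict).

FIRST sets of the non-terminals at (or reachable through a nullable prefix from) the front of some alternative:
  FIRST(P) = { '*', ε }

Productions for F:
  F → P: FIRST = { '*', ε }
  F → id D S: FIRST = { 'id' }
Productions for P:
  P → *: FIRST = { '*' }
  P → ε: FIRST = { ε }
S, D have only one production, so no FIRST/FIRST conflict is possible there.

All alternatives of each non-terminal have pairwise disjoint FIRST sets.

Answer: No FIRST/FIRST conflicts.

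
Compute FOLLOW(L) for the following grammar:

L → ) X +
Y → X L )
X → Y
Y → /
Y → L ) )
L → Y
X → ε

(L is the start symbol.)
To compute FOLLOW(L), find every occurrence of L on a right-hand side N → α L β: add FIRST(β) \ {ε}, and if β is empty or nullable also add FOLLOW(N). Iterate to a fixed point.

L is the start symbol, so $ ∈ FOLLOW(L).
In Y → X L ): L is followed by ')', add FIRST(')') \ {ε} = { ')' }
In Y → L ) ): L is followed by ')' ')', add FIRST(')' ')') \ {ε} = { ')' }

Taking the union: FOLLOW(L) = { $, ')' }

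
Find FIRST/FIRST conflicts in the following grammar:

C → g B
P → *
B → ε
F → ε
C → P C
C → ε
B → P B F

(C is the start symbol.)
FIRST sets of the non-terminals at (or reachable through a nullable prefix from) the front of some alternative:
  FIRST(P) = { '*' }

Productions for C:
  C → g B: FIRST = { 'g' }
  C → P C: FIRST = { '*' }
  C → ε: FIRST = { ε }
Productions for B:
  B → ε: FIRST = { ε }
  B → P B F: FIRST = { '*' }
P, F have only one production, so no FIRST/FIRST conflict is possible there.

All alternatives of each non-terminal have pairwise disjoint FIRST sets.

Answer: No FIRST/FIRST conflicts.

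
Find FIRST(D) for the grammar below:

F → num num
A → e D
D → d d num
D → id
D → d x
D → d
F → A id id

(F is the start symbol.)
From D → d d num:
  - d is a terminal: add 'd' and stop
From D → id:
  - id is a terminal: add 'id' and stop
From D → d x:
  - d is a terminal: add 'd' and stop
From D → d:
  - d is a terminal: add 'd' and stop

Collecting: FIRST(D) = { 'd', 'id' }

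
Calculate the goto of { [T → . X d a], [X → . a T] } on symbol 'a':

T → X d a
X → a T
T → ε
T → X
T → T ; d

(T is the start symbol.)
GOTO(I, 'a') = CLOSURE({ [A → αX.β] : [A → α.Xβ] ∈ I, X = 'a' })

Items with dot before 'a', with the dot advanced:
  [X → . a T] → [X → a . T]
Closure of the advanced items:
  [X → a . T] has the dot before T: add [T → . X d a], [T → .], [T → . X], [T → . T ; d]
  [T → . X d a] has the dot before X: add [X → . a T]

GOTO = { [T → . T ; d], [T → . X d a], [T → . X], [T → .], [X → . a T], [X → a . T] }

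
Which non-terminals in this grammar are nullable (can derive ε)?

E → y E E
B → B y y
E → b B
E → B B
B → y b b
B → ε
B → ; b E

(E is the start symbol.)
{ 'B', 'E' }

A non-terminal is nullable if it can derive ε (the empty string): either it has an ε-production, or it has a production whose right-hand side consists entirely of nullable non-terminals.

ε-productions: B → ε
So B is immediately nullable.
E → B B: every symbol on the right is nullable, so E is nullable too.
Every non-terminal is now nullable.
Nullable = { 'B', 'E' }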